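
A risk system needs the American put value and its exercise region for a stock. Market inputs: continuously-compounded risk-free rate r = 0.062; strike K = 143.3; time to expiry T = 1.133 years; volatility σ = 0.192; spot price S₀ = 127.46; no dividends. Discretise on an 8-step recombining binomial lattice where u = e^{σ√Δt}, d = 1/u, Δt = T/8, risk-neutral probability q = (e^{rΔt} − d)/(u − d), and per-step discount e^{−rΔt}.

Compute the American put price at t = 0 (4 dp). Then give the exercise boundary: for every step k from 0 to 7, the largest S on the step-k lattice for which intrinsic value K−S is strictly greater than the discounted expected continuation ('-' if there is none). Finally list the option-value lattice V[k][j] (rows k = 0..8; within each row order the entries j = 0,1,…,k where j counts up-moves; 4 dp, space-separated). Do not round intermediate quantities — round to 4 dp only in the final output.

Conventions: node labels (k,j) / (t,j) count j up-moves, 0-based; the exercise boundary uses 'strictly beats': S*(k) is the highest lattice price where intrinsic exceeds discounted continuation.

Δt=0.14163  u=1.07493  d=0.93029  q=0.54292  discount=0.99126
step 8 (expiry): payoffs max(K−S,0) = 71.7957 60.6786 47.8330 32.9903 15.8400 0.0000 0.0000 0.0000 0.0000
step 7: (k=7,j=0): S=76.8622, K−S=66.4378, hold=65.1851 ⇒ V=66.4378 exercise | (k=7,j=1): S=88.8123, K−S=54.4877, hold=53.2350 ⇒ V=54.4877 exercise | (k=7,j=2): S=102.6203, K−S=40.6797, hold=39.4269 ⇒ V=40.6797 exercise | (k=7,j=3): S=118.5752, K−S=24.7248, hold=23.4721 ⇒ V=24.7248 exercise | (k=7,j=4): S=137.0106, K−S=6.2894, hold=7.1768 ⇒ V=7.1768 continue | (k=7,j=5): S=158.3122, K−S=0.0000, hold=0.0000 ⇒ V=0.0000 continue | (k=7,j=6): S=182.9257, K−S=0.0000, hold=0.0000 ⇒ V=0.0000 continue | (k=7,j=7): S=211.3660, K−S=0.0000, hold=0.0000 ⇒ V=0.0000 continue  boundary S*=118.5752
step 6: (k=6,j=0): S=82.6214, K−S=60.6786, hold=59.4258 ⇒ V=60.6786 exercise | (k=6,j=1): S=95.4670, K−S=47.8330, hold=46.5802 ⇒ V=47.8330 exercise | (k=6,j=2): S=110.3097, K−S=32.9903, hold=31.7376 ⇒ V=32.9903 exercise | (k=6,j=3): S=127.4600, K−S=15.8400, hold=15.0648 ⇒ V=15.8400 exercise | (k=6,j=4): S=147.2768, K−S=0.0000, hold=3.2517 ⇒ V=3.2517 continue | (k=6,j=5): S=170.1746, K−S=0.0000, hold=0.0000 ⇒ V=0.0000 continue | (k=6,j=6): S=196.6324, K−S=0.0000, hold=0.0000 ⇒ V=0.0000 continue  boundary S*=127.4600
step 5: (k=5,j=0): S=88.8123, K−S=54.4877, hold=53.2350 ⇒ V=54.4877 exercise | (k=5,j=1): S=102.6203, K−S=40.6797, hold=39.4269 ⇒ V=40.6797 exercise | (k=5,j=2): S=118.5752, K−S=24.7248, hold=23.4721 ⇒ V=24.7248 exercise | (k=5,j=3): S=137.0106, K−S=6.2894, hold=8.9268 ⇒ V=8.9268 continue | (k=5,j=4): S=158.3122, K−S=0.0000, hold=1.4733 ⇒ V=1.4733 continue | (k=5,j=5): S=182.9257, K−S=0.0000, hold=0.0000 ⇒ V=0.0000 continue  boundary S*=118.5752
step 4: (k=4,j=0): S=95.4670, K−S=47.8330, hold=46.5802 ⇒ V=47.8330 exercise | (k=4,j=1): S=110.3097, K−S=32.9903, hold=31.7376 ⇒ V=32.9903 exercise | (k=4,j=2): S=127.4600, K−S=15.8400, hold=16.0066 ⇒ V=16.0066 continue | (k=4,j=3): S=147.2768, K−S=0.0000, hold=4.8375 ⇒ V=4.8375 continue | (k=4,j=4): S=170.1746, K−S=0.0000, hold=0.6675 ⇒ V=0.6675 continue  boundary S*=110.3097
step 3: (k=3,j=0): S=102.6203, K−S=40.6797, hold=39.4269 ⇒ V=40.6797 exercise | (k=3,j=1): S=118.5752, K−S=24.7248, hold=23.5617 ⇒ V=24.7248 exercise | (k=3,j=2): S=137.0106, K−S=6.2894, hold=9.8558 ⇒ V=9.8558 continue | (k=3,j=3): S=158.3122, K−S=0.0000, hold=2.5510 ⇒ V=2.5510 continue  boundary S*=118.5752
step 2: (k=2,j=0): S=110.3097, K−S=32.9903, hold=31.7376 ⇒ V=32.9903 exercise | (k=2,j=1): S=127.4600, K−S=15.8400, hold=16.5065 ⇒ V=16.5065 continue | (k=2,j=2): S=147.2768, K−S=0.0000, hold=5.8384 ⇒ V=5.8384 continue  boundary S*=110.3097
step 1: (k=1,j=0): S=118.5752, K−S=24.7248, hold=23.8308 ⇒ V=24.7248 exercise | (k=1,j=1): S=137.0106, K−S=6.2894, hold=10.6209 ⇒ V=10.6209 continue  boundary S*=118.5752
step 0: (k=0,j=0): S=127.4600, K−S=15.8400, hold=16.9183 ⇒ V=16.9183 continue  boundary S*=-

price = 16.9183
boundary = - 118.5752 110.3097 118.5752 110.3097 118.5752 127.4600 118.5752
tree:
16.9183
24.7248 10.6209
32.9903 16.5065 5.8384
40.6797 24.7248 9.8558 2.5510
47.8330 32.9903 16.0066 4.8375 0.6675
54.4877 40.6797 24.7248 8.9268 1.4733 0.0000
60.6786 47.8330 32.9903 15.8400 3.2517 0.0000 0.0000
66.4378 54.4877 40.6797 24.7248 7.1768 0.0000 0.0000 0.0000
71.7957 60.6786 47.8330 32.9903 15.8400 0.0000 0.0000 0.0000 0.0000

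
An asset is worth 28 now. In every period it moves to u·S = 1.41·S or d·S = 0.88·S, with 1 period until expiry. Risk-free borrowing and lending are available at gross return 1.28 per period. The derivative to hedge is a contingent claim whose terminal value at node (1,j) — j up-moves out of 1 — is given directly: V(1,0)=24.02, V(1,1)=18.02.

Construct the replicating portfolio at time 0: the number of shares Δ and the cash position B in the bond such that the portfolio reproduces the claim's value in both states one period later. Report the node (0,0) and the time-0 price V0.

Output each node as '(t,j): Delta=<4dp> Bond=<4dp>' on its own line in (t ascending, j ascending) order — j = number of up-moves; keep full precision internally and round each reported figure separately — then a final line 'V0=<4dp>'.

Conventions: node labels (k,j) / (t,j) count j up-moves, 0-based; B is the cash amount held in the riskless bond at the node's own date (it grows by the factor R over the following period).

Since d<R<u, set p* = (R−d)/(u−d) = 0.7547; price each node as the discounted p*-expectation of its children.
Payoffs at expiry: V(1,0)=24.0200, V(1,1)=18.0200
(0,0): S=28.0000. Δ = (V_up−V_dn)/(S_up−S_dn) = (18.0200−24.0200)/(39.4800−24.6400) = -0.4043. V = [p*·18.0200 + (1−p*)·24.0200]/1.28 = 15.2279. B = V − Δ·S = 26.5486.
Verification: the root portfolio costs Δ(0,0)·S0 + B(0,0) = 15.2279, matching V0.

(0,0): Delta=-0.4043 Bond=26.5486
V0=15.2279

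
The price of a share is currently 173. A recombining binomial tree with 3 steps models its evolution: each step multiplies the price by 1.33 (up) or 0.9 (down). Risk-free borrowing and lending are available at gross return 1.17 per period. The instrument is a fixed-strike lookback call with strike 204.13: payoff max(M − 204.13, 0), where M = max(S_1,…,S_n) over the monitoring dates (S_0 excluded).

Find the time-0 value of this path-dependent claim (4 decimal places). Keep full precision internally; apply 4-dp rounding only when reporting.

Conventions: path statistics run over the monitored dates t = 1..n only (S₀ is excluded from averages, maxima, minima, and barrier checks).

Risk-neutral up-probability p* = (R−d)/(u−d) = (1.17−0.9)/(1.33−0.9) = 0.6279; the claim prices as the p*-weighted sum of path payoffs discounted by R^3.
Enumerate all 2^3 = 8 price paths (U = up ×1.33, D = down ×0.9); each path with k up-moves has probability p*^k·(1−p*)^(3−k).
DDD: M=155.7000, payoff=0.0000, prob=0.051517
UDD: M=230.0900, payoff=25.9600, prob=0.086936
DUD: M=207.0810, payoff=2.9510, prob=0.086936
UUD: M=306.0197, payoff=101.8897, prob=0.146704
DDU: M=186.3729, payoff=0.0000, prob=0.086936
UDU: M=275.4177, payoff=71.2877, prob=0.146704
DUU: M=275.4177, payoff=71.2877, prob=0.146704
UUU: M=407.0062, payoff=202.8762, prob=0.247563
Price = Σ prob·payoff / R^3 = 88.602094 / 1.601613 = 55.3205

price = 55.3205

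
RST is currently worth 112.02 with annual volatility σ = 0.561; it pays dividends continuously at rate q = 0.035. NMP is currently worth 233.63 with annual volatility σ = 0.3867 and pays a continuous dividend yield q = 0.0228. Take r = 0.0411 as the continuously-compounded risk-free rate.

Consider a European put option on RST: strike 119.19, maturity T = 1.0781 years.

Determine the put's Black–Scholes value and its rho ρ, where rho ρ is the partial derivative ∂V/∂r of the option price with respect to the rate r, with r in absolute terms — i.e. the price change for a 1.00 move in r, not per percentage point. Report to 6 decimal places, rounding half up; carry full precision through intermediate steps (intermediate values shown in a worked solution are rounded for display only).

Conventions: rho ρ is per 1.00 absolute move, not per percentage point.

price = 28.610375
ρ = -79.956236

σ√T = 0.561·√1.0781 = 0.582495
d₁ = (ln(S/K) + (r−q+σ²/2)T) / (σ√T) = (ln(112.02/119.19) + (0.0411−0.035+0.561²/2)·1.0781) / 0.582495 = (-0.062041 + 0.176227) / 0.582495 = 0.196028
d₂ = d₁ − σ√T = 0.196028 − 0.582495 = -0.386467
e^{−rT} = 0.956657
e^{−qT} = 0.962970
N(−d₁) = 0.422294,  N(−d₂) = 0.650425
Put price V = K·e^{−rT}·N(−d₂) − S·e^{−qT}·N(−d₁) = 74.164026 − 45.553651 = 28.610375
ρ = −K·T·e^{−rT}·N(−d₂) = -79.956236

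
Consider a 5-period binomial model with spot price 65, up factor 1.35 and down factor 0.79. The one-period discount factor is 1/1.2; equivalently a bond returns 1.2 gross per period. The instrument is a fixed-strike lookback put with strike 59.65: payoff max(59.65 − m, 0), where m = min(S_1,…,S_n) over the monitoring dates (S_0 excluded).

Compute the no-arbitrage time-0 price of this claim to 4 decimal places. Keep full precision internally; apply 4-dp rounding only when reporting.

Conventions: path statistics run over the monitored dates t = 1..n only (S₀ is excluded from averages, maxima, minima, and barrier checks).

No-arbitrage gives p* = (R−d)/(u−d) = 0.7321: enumerate every path, weight its payoff by its p*-probability, and discount by R^5.
Enumerate all 2^5 = 32 price paths (U = up ×1.35, D = down ×0.79); each path with k up-moves has probability p*^k·(1−p*)^(5−k).
DDDDD: m=20.0009, payoff=39.6491, prob=0.001379
UDDDD: m=34.1787, payoff=25.4713, prob=0.003769
DUDDD: m=34.1787, payoff=25.4713, prob=0.003769
UUDDD: m=58.4066, payoff=1.2434, prob=0.010302
DDUDD: m=34.1787, payoff=25.4713, prob=0.003769
UDUDD: m=58.4066, payoff=1.2434, prob=0.010302
DUUDD: m=51.3500, payoff=8.3000, prob=0.010302
UUUDD: m=87.7500, payoff=0.0000, prob=0.028157
DDDUD: m=32.0475, payoff=27.6025, prob=0.003769
UDDUD: m=54.7648, payoff=4.8852, prob=0.010302
DUDUD: m=51.3500, payoff=8.3000, prob=0.010302
UUDUD: m=87.7500, payoff=0.0000, prob=0.028157
DDUUD: m=40.5665, payoff=19.0835, prob=0.010302
UDUUD: m=69.3225, payoff=0.0000, prob=0.028157
DUUUD: m=51.3500, payoff=8.3000, prob=0.028157
UUUUD: m=87.7500, payoff=0.0000, prob=0.076964
DDDDU: m=25.3176, payoff=34.3324, prob=0.003769
UDDDU: m=43.2642, payoff=16.3858, prob=0.010302
DUDDU: m=43.2642, payoff=16.3858, prob=0.010302
UUDDU: m=73.9324, payoff=0.0000, prob=0.028157
DDUDU: m=40.5665, payoff=19.0835, prob=0.010302
UDUDU: m=69.3225, payoff=0.0000, prob=0.028157
DUUDU: m=51.3500, payoff=8.3000, prob=0.028157
UUUDU: m=87.7500, payoff=0.0000, prob=0.076964
DDDUU: m=32.0475, payoff=27.6025, prob=0.010302
UDDUU: m=54.7648, payoff=4.8852, prob=0.028157
DUDUU: m=51.3500, payoff=8.3000, prob=0.028157
UUDUU: m=87.7500, payoff=0.0000, prob=0.076964
DDUUU: m=40.5665, payoff=19.0835, prob=0.028157
UDUUU: m=69.3225, payoff=0.0000, prob=0.076964
DUUUU: m=51.3500, payoff=8.3000, prob=0.076964
UUUUU: m=87.7500, payoff=0.0000, prob=0.210368
Price = Σ prob·payoff / R^5 = 3.852977 / 2.488320 = 1.5484

price = 1.5484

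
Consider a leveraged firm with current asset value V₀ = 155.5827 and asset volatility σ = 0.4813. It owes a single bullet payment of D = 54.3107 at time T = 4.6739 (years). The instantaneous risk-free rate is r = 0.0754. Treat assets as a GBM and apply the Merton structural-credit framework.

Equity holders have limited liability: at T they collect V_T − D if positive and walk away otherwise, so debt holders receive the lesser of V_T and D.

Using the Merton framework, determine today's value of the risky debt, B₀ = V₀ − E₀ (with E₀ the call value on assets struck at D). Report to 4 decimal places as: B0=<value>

Equity is a call on the firm's assets struck at D = 54.3107:
d₁ = [ln(V₀/D) + (r + σ²/2)T] / (σ√T)
   = [ln(155.5827/54.3107) + (0.0754 + 0.5·0.4813²)·4.6739] / (0.4813·√4.6739)
   = [1.052456 + 0.893766] / 1.040532 = 1.870410
d₂ = d₁ − σ√T = 1.870410 − 1.040532 = 0.829878
N(d₁) = 0.969287,  N(d₂) = 0.796696,  e^(−rT) = 0.702990
E₀ = V₀·N(d₁) − D·e^(−rT)·N(d₂)
   = 155.5827·0.969287 − 54.3107·0.702990·0.796696 = 120.386443
B₀ = V₀ − E₀ = 155.5827 − 120.386443 = 35.196257

B0=35.1963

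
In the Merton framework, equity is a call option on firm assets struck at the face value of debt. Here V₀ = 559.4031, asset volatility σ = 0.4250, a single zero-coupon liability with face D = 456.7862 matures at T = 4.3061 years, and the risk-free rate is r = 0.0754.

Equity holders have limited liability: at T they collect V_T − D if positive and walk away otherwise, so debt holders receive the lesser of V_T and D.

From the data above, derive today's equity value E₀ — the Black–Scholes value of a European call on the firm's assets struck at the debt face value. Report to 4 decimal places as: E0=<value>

Apply the equity-as-call identities (strike 456.7862, horizon 4.3061 years):
d₁ = [ln(V₀/D) + (r + σ²/2)T] / (σ√T)
   = [ln(559.4031/456.7862) + (0.0754 + 0.5·0.4250²)·4.3061] / (0.4250·√4.3061)
   = [0.202655 + 0.713575] / 0.881924 = 1.038899
d₂ = d₁ − σ√T = 1.038899 − 0.881924 = 0.156975
N(d₁) = 0.850574,  N(d₂) = 0.562368,  e^(−rT) = 0.722759
E₀ = V₀·N(d₁) − D·e^(−rT)·N(d₂)
   = 559.4031·0.850574 − 456.7862·0.722759·0.562368 = 290.150214

E0=290.1502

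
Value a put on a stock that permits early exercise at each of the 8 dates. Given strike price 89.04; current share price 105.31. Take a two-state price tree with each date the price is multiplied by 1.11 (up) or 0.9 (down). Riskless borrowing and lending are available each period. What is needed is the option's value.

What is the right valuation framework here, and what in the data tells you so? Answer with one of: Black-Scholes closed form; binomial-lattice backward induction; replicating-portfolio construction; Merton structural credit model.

Key observation: early exercise of the strike-89.04 put must be checked at each of the 8 dates (spot 105.31), which forces a node-by-node comparison of intrinsic and continuation value backward from expiry.

framework: binomial-lattice backward induction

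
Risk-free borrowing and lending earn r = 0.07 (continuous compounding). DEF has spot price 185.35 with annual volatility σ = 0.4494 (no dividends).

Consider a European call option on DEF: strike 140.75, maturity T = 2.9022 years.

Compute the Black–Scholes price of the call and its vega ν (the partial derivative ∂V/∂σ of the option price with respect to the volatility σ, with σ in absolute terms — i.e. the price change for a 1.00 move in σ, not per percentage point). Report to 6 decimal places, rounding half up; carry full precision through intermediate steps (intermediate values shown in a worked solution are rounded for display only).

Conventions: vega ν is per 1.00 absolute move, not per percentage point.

price = 87.862623
ν = 75.816877

σ√T = 0.4494·√2.9022 = 0.765591
d₁ = (ln(S/K) + (r+σ²/2)T) / (σ√T) = (ln(185.35/140.75) + (0.07+0.4494²/2)·2.9022) / 0.765591 = (0.275261 + 0.496219) / 0.765591 = 1.007691
d₂ = d₁ − σ√T = 1.007691 − 0.765591 = 0.242101
e^{−rT} = 0.816153
N(d₁) = 0.843199,  N(d₂) = 0.595649
Call price V = S·N(d₁) − K·e^{−rT}·N(d₂) = 156.286877 − 68.424254 = 87.862623
φ(d₁) = (1/√(2π))·e^{−d₁²/2} = 0.240110
ν = S·φ(d₁)·√T = 75.816877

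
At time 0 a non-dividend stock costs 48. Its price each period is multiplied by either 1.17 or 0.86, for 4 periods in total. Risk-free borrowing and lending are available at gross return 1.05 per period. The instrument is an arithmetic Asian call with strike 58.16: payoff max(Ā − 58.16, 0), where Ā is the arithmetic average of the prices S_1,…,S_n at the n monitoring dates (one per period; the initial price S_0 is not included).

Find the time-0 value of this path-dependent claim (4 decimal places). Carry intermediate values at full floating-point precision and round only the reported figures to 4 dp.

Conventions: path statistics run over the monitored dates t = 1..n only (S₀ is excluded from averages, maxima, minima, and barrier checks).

With p* = (R−d)/(u−d) = 0.6129, sum probability × payoff across the paths and divide by R^4.
Enumerate all 2^4 = 16 price paths (U = up ×1.17, D = down ×0.86); each path with k up-moves has probability p*^k·(1−p*)^(4−k).
DDDD: Ā=33.3920, payoff=0.0000, prob=0.022453
UDDD: Ā=45.4286, payoff=0.0000, prob=0.035551
DUDD: Ā=41.7086, payoff=0.0000, prob=0.035551
UUDD: Ā=56.7431, payoff=0.0000, prob=0.056289
DDUD: Ā=38.5094, payoff=0.0000, prob=0.035551
UDUD: Ā=52.3907, payoff=0.0000, prob=0.056289
DUUD: Ā=48.6707, payoff=0.0000, prob=0.056289
UUUD: Ā=66.2148, payoff=8.0548, prob=0.089124
DDDU: Ā=35.7581, payoff=0.0000, prob=0.035551
UDDU: Ā=48.6476, payoff=0.0000, prob=0.056289
DUDU: Ā=44.9276, payoff=0.0000, prob=0.056289
UUDU: Ā=61.1225, payoff=2.9625, prob=0.089124
DDUU: Ā=41.7284, payoff=0.0000, prob=0.056289
UDUU: Ā=56.7701, payoff=0.0000, prob=0.089124
DUUU: Ā=53.0501, payoff=0.0000, prob=0.089124
UUUU: Ā=72.1728, payoff=14.0128, prob=0.141113
Price = Σ prob·payoff / R^4 = 2.959298 / 1.215506 = 2.4346

price = 2.4346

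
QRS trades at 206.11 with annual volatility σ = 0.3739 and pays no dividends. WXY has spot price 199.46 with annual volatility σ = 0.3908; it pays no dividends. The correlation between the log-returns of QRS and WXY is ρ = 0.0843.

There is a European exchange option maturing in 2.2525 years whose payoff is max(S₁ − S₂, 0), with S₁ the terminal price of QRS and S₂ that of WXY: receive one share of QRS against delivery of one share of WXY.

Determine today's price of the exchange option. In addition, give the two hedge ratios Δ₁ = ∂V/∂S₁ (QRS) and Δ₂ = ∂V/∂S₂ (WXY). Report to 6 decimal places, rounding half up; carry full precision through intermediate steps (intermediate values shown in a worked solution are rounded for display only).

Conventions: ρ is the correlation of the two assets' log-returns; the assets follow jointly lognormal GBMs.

exchange price = 64.674959
Δ1 = 0.666628
Δ2 = -0.364603

σ_eff = √(σ₁² + σ₂² − 2ρσ₁σ₂) = √(0.3739² + 0.3908² − 2·0.0843·0.3739·0.3908) = 0.517581
d₁ = (ln(S₁/S₂) + (q₂ − q₁ + σ_eff²/2)T) / (σ_eff√T) = (ln(206.11/199.46) + (0.0 − 0.0 + 0.133945)·2.2525) / 0.776803 = 0.430621
d₂ = d₁ − σ_eff√T = 0.430621 − 0.776803 = -0.346182
N(d₁) = 0.666628,  N(d₂) = 0.364603
V = S₁·e^{−q₁T}·N(d₁) − S₂·e^{−q₂T}·N(d₂) = 137.398691 − 72.723732 = 64.674959
Key observation: the rate r is irrelevant here: denominating values in WXY turns the exchange into a ratio option on S₁/S₂, and discounting at r drops out.
Δ₁ = e^{−q₁T}·N(d₁) = 0.666628;  Δ₂ = −e^{−q₂T}·N(d₂) = -0.364603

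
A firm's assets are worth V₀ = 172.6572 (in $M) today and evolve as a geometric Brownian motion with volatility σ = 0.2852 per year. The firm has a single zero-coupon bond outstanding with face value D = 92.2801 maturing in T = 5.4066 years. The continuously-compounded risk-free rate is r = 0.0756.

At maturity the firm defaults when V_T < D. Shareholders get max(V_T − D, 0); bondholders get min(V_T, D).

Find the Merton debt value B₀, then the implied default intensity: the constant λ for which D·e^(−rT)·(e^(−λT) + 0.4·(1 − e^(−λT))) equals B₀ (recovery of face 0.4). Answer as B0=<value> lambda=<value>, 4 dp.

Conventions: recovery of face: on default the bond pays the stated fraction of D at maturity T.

B0=59.6501 lambda=0.0086

Apply the equity-as-call identities (strike 92.2801, horizon 5.4066 years):
d₁ = [ln(V₀/D) + (r + σ²/2)T] / (σ√T)
   = [ln(172.6572/92.2801) + (0.0756 + 0.5·0.2852²)·5.4066] / (0.2852·√5.4066)
   = [0.626480 + 0.628623] / 0.663150 = 1.892638
d₂ = d₁ − σ√T = 1.892638 − 0.663150 = 1.229488
N(d₁) = 0.970797,  N(d₂) = 0.890556,  e^(−rT) = 0.664488
E₀ = V₀·N(d₁) − D·e^(−rT)·N(d₂)
   = 172.6572·0.970797 − 92.2801·0.664488·0.890556 = 113.007122
B₀ = V₀ − E₀ = 172.6572 − 113.007122 = 59.650078
e^(−λT) = (B₀·e^(rT)/D − 0.4)/(1 − 0.4) = (59.6501·1.504919/92.2801 − 0.4)/0.6 = 0.95463916
λ = −ln(0.95463916)/5.4066 = 0.008586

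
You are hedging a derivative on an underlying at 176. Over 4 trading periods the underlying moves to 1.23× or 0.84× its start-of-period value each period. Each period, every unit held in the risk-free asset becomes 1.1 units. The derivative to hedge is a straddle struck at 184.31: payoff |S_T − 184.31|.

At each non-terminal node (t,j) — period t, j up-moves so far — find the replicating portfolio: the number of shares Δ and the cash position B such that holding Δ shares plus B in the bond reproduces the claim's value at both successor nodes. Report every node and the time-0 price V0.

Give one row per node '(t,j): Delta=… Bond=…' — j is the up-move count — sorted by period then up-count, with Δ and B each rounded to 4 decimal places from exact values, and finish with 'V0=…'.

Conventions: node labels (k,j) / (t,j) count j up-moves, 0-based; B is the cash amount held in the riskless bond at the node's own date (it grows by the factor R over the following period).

Under the risk-neutral measure, an up-move has probability p* = (R−d)/(u−d) = 0.6667 and values discount at R = 1.1.
At maturity the claim pays: V(4,0)=96.6846, V(4,1)=56.0014, V(4,2)=3.5704, V(4,3)=90.8006, V(4,4)=218.5305
(3,0): S=104.3159. Δ = (V_up−V_dn)/(S_up−S_dn) = (56.0014−96.6846)/(128.3086−87.6254) = -1.0000. V = [p*·56.0014 + (1−p*)·96.6846]/1.1 = 63.2386. B = V − Δ·S = 167.5545.
(3,1): S=152.7483. Δ = (V_up−V_dn)/(S_up−S_dn) = (3.5704−56.0014)/(187.8804−128.3086) = -0.8801. V = [p*·3.5704 + (1−p*)·56.0014]/1.1 = 19.1340. B = V − Δ·S = 153.5726.
(3,2): S=223.6671. Δ = (V_up−V_dn)/(S_up−S_dn) = (90.8006−3.5704)/(275.1106−187.8804) = 1.0000. V = [p*·90.8006 + (1−p*)·3.5704]/1.1 = 56.1126. B = V − Δ·S = -167.5545.
(3,3): S=327.5126. Δ = (V_up−V_dn)/(S_up−S_dn) = (218.5305−90.8006)/(402.8405−275.1106) = 1.0000. V = [p*·218.5305 + (1−p*)·90.8006]/1.1 = 159.9580. B = V − Δ·S = -167.5545.
(2,0): S=124.1856. Δ = (V_up−V_dn)/(S_up−S_dn) = (19.1340−63.2386)/(152.7483−104.3159) = -0.9106. V = [p*·19.1340 + (1−p*)·63.2386]/1.1 = 30.7596. B = V − Δ·S = 143.8484.
(2,1): S=181.8432. Δ = (V_up−V_dn)/(S_up−S_dn) = (56.1126−19.1340)/(223.6671−152.7483) = 0.5214. V = [p*·56.1126 + (1−p*)·19.1340]/1.1 = 39.8058. B = V − Δ·S = -55.0111.
(2,2): S=266.2704. Δ = (V_up−V_dn)/(S_up−S_dn) = (159.9580−56.1126)/(327.5126−223.6671) = 1.0000. V = [p*·159.9580 + (1−p*)·56.1126]/1.1 = 113.9481. B = V − Δ·S = -152.3223.
(1,0): S=147.8400. Δ = (V_up−V_dn)/(S_up−S_dn) = (39.8058−30.7596)/(181.8432−124.1856) = 0.1569. V = [p*·39.8058 + (1−p*)·30.7596]/1.1 = 33.4458. B = V − Δ·S = 10.2504.
(1,1): S=216.4800. Δ = (V_up−V_dn)/(S_up−S_dn) = (113.9481−39.8058)/(266.2704−181.8432) = 0.8782. V = [p*·113.9481 + (1−p*)·39.8058]/1.1 = 81.1218. B = V − Δ·S = -108.9866.
(0,0): S=176.0000. Δ = (V_up−V_dn)/(S_up−S_dn) = (81.1218−33.4458)/(216.4800−147.8400) = 0.6946. V = [p*·81.1218 + (1−p*)·33.4458]/1.1 = 59.2998. B = V − Δ·S = -62.9463.
Check: Δ(0,0)·S0 + B(0,0) = 59.2998 = V0.

(0,0): Delta=0.6946 Bond=-62.9463
(1,0): Delta=0.1569 Bond=10.2504
(1,1): Delta=0.8782 Bond=-108.9866
(2,0): Delta=-0.9106 Bond=143.8484
(2,1): Delta=0.5214 Bond=-55.0111
(2,2): Delta=1.0000 Bond=-152.3223
(3,0): Delta=-1.0000 Bond=167.5545
(3,1): Delta=-0.8801 Bond=153.5726
(3,2): Delta=1.0000 Bond=-167.5545
(3,3): Delta=1.0000 Bond=-167.5545
V0=59.2998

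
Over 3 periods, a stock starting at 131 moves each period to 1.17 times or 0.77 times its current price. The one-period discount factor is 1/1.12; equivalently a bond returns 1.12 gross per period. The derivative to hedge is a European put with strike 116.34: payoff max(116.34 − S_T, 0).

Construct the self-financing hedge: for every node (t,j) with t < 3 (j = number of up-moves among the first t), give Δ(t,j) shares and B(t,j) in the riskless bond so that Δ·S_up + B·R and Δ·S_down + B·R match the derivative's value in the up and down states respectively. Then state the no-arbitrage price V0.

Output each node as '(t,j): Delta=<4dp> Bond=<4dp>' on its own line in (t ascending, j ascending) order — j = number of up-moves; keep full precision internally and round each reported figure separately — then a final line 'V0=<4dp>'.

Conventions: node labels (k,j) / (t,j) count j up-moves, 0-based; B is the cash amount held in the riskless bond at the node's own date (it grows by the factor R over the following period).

Since d<R<u, set p* = (R−d)/(u−d) = 0.8750; price each node as the discounted p*-expectation of its children.
Expiry values: V(3,0)=56.5342, V(3,1)=25.4662, V(3,2)=0.0000, V(3,3)=0.0000
Node (2,0) S=77.6699: V=(p*·25.4662+(1−p*)·56.5342)/1.12=26.2051; Δ=(25.4662−56.5342)/(90.8738−59.8058)=-1.0000; B=V−Δ·S=103.8750
Node (2,1) S=118.0179: V=(p*·0.0000+(1−p*)·25.4662)/1.12=2.8422; Δ=(0.0000−25.4662)/(138.0809−90.8738)=-0.5395; B=V−Δ·S=66.5078
Node (2,2) S=179.3259: V=(p*·0.0000+(1−p*)·0.0000)/1.12=0.0000; Δ=(0.0000−0.0000)/(209.8113−138.0809)=0.0000; B=V−Δ·S=0.0000
Node (1,0) S=100.8700: V=(p*·2.8422+(1−p*)·26.2051)/1.12=5.1452; Δ=(2.8422−26.2051)/(118.0179−77.6699)=-0.5790; B=V−Δ·S=63.5524
Node (1,1) S=153.2700: V=(p*·0.0000+(1−p*)·2.8422)/1.12=0.3172; Δ=(0.0000−2.8422)/(179.3259−118.0179)=-0.0464; B=V−Δ·S=7.4227
Node (0,0) S=131.0000: V=(p*·0.3172+(1−p*)·5.1452)/1.12=0.8221; Δ=(0.3172−5.1452)/(153.2700−100.8700)=-0.0921; B=V−Δ·S=12.8919
Sanity check at the root: Δ(0,0)·S0 + B(0,0) reproduces V0 = 0.8221.

(0,0): Delta=-0.0921 Bond=12.8919
(1,0): Delta=-0.5790 Bond=63.5524
(1,1): Delta=-0.0464 Bond=7.4227
(2,0): Delta=-1.0000 Bond=103.8750
(2,1): Delta=-0.5395 Bond=66.5078
(2,2): Delta=0.0000 Bond=0.0000
V0=0.8221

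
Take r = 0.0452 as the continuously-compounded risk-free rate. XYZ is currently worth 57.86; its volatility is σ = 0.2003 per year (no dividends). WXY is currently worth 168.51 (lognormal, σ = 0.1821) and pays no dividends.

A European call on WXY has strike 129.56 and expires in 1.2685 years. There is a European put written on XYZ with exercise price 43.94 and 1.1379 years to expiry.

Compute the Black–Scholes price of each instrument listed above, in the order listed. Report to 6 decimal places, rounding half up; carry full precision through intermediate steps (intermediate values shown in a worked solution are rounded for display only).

[WXY call K=129.56]
σ√T = 0.1821·√1.2685 = 0.205095
d₁ = (ln(S/K) + (r+σ²/2)T) / (σ√T) = (ln(168.51/129.56) + (0.0452+0.1821²/2)·1.2685) / 0.205095 = (0.262851 + 0.078368) / 0.205095 = 1.663712
d₂ = d₁ − σ√T = 1.663712 − 0.205095 = 1.458617
e^{−rT} = 0.944277
N(d₁) = 0.951915,  N(d₂) = 0.927665
price = S·N(d₁) − K·e^{−rT}·N(d₂) = 160.407205 − 113.490945 = 46.916260
[XYZ put K=43.94]
σ√T = 0.2003·√1.1379 = 0.213665
d₁ = (ln(S/K) + (r+σ²/2)T) / (σ√T) = (ln(57.86/43.94) + (0.0452+0.2003²/2)·1.1379) / 0.213665 = (0.275201 + 0.074259) / 0.213665 = 1.635555
d₂ = d₁ − σ√T = 1.635555 − 0.213665 = 1.421891
e^{−rT} = 0.949867
N(−d₁) = 0.050966,  N(−d₂) = 0.077529
price = K·e^{−rT}·N(−d₂) − S·N(−d₁) = 3.235841 − 2.948912 = 0.286929

price(WXY call K=129.56) = 46.916260
price(XYZ put K=43.94) = 0.286929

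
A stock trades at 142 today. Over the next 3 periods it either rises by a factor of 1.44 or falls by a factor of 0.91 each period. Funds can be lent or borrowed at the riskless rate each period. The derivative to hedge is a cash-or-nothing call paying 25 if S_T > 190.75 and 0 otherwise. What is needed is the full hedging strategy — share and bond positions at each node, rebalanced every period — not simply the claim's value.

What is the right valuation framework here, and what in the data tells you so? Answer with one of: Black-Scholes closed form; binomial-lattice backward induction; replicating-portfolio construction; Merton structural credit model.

framework: replicating-portfolio construction

Key observation: the task asks for the hedge itself — share and bond holdings at every node of the 3-period tree on spot 142 with factors 1.44/0.91 — which is exactly what the replicating-portfolio construction produces.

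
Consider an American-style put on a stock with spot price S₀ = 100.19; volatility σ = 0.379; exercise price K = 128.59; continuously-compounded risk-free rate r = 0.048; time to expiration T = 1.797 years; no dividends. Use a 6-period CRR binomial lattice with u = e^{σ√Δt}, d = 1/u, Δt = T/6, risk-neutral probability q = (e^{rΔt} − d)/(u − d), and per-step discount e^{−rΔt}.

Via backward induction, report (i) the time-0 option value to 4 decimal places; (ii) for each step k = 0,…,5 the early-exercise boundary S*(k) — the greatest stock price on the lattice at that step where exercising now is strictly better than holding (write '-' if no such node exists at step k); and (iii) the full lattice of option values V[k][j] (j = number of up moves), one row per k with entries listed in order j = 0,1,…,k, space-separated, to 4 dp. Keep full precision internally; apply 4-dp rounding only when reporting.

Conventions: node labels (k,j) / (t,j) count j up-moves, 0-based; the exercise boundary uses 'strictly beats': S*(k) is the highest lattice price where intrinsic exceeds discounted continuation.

params: Δt=0.29950 u=1.23049 d=0.81268 q=0.48299 e^(-rΔt)=0.98573
t_6 payoffs: 99.7263 84.8872 62.4191 28.4000 0.0000 0.0000 0.0000
t_5: node(5,0) S=35.5166 payoff=93.0734 vs cont=91.2380 → 93.0734 [stop]  node(5,1) S=53.7760 payoff=74.8140 vs cont=72.9786 → 74.8140 [stop]  node(5,2) S=81.4227 payoff=47.1673 vs cont=45.3319 → 47.1673 [stop]  node(5,3) S=123.2830 payoff=5.3070 vs cont=14.4736 → 14.4736 [wait]  node(5,4) S=186.6639 payoff=0.0000 vs cont=0.0000 → 0.0000 [wait]  node(5,5) S=282.6296 payoff=0.0000 vs cont=0.0000 → 0.0000 [wait]  ⇒ S*(5)=81.4227
t_4: node(4,0) S=43.7028 payoff=84.8872 vs cont=83.0518 → 84.8872 [stop]  node(4,1) S=66.1709 payoff=62.4191 vs cont=60.5837 → 62.4191 [stop]  node(4,2) S=100.1900 payoff=28.4000 vs cont=30.9287 → 30.9287 [wait]  node(4,3) S=151.6986 payoff=0.0000 vs cont=7.3762 → 7.3762 [wait]  node(4,4) S=229.6884 payoff=0.0000 vs cont=0.0000 → 0.0000 [wait]  ⇒ S*(4)=66.1709
t_3: node(3,0) S=53.7760 payoff=74.8140 vs cont=72.9786 → 74.8140 [stop]  node(3,1) S=81.4227 payoff=47.1673 vs cont=46.5358 → 47.1673 [stop]  node(3,2) S=123.2830 payoff=5.3070 vs cont=19.2741 → 19.2741 [wait]  node(3,3) S=186.6639 payoff=0.0000 vs cont=3.7591 → 3.7591 [wait]  ⇒ S*(3)=81.4227
t_2: node(2,0) S=66.1709 payoff=62.4191 vs cont=60.5837 → 62.4191 [stop]  node(2,1) S=100.1900 payoff=28.4000 vs cont=33.2142 → 33.2142 [wait]  node(2,2) S=151.6986 payoff=0.0000 vs cont=11.6124 → 11.6124 [wait]  ⇒ S*(2)=66.1709
t_1: node(1,0) S=81.4227 payoff=47.1673 vs cont=47.6239 → 47.6239 [wait]  node(1,1) S=123.2830 payoff=5.3070 vs cont=22.4556 → 22.4556 [wait]  ⇒ S*(1)=-
t_0: node(0,0) S=100.1900 payoff=28.4000 vs cont=34.9617 → 34.9617 [wait]  ⇒ S*(0)=-

price = 34.9617
boundary = - - 66.1709 81.4227 66.1709 81.4227
tree:
34.9617
47.6239 22.4556
62.4191 33.2142 11.6124
74.8140 47.1673 19.2741 3.7591
84.8872 62.4191 30.9287 7.3762 0.0000
93.0734 74.8140 47.1673 14.4736 0.0000 0.0000
99.7263 84.8872 62.4191 28.4000 0.0000 0.0000 0.0000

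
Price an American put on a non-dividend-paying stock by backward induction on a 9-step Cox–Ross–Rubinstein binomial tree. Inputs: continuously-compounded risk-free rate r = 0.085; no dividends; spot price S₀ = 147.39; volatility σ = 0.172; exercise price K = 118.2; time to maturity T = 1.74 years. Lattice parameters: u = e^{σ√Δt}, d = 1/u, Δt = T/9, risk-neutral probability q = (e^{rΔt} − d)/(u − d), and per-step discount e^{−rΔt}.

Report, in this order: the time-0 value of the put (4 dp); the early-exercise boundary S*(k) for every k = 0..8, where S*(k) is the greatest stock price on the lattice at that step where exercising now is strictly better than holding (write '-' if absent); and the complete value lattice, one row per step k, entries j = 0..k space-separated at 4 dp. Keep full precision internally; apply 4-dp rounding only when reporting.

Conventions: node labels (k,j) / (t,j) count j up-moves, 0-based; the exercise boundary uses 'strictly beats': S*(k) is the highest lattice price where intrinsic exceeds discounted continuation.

price = 0.6996
boundary = - - - - - 100.9821 108.9153 100.9821 108.9153
tree:
0.6996
1.3986 0.2346
2.7374 0.5096 0.0505
5.2230 1.0908 0.1209 0.0031
9.6622 2.2915 0.2889 0.0077 0.0000
17.2179 4.6945 0.6896 0.0192 0.0000 0.0000
24.5734 9.2847 1.6436 0.0476 0.0000 0.0000 0.0000
31.3930 17.2179 3.9101 0.1181 0.0000 0.0000 0.0000 0.0000
37.7159 24.5734 9.2847 0.2933 0.0000 0.0000 0.0000 0.0000 0.0000
43.5783 31.3930 17.2179 0.7282 0.0000 0.0000 0.0000 0.0000 0.0000 0.0000

params: Δt=0.19333 u=1.07856 d=0.92716 q=0.59054 e^(-rΔt)=0.98370
t_9 payoffs: 43.5783 31.3930 17.2179 0.7282 0.0000 0.0000 0.0000 0.0000 0.0000 0.0000
t_8: node(8,0) S=80.4841 payoff=37.7159 vs cont=35.7894 → 37.7159 [stop]  node(8,1) S=93.6266 payoff=24.5734 vs cont=22.6468 → 24.5734 [stop]  node(8,2) S=108.9153 payoff=9.2847 vs cont=7.3581 → 9.2847 [stop]  node(8,3) S=126.7005 payoff=0.0000 vs cont=0.2933 → 0.2933 [wait]  node(8,4) S=147.3900 payoff=0.0000 vs cont=0.0000 → 0.0000 [wait]  node(8,5) S=171.4579 payoff=0.0000 vs cont=0.0000 → 0.0000 [wait]  node(8,6) S=199.4560 payoff=0.0000 vs cont=0.0000 → 0.0000 [wait]  node(8,7) S=232.0260 payoff=0.0000 vs cont=0.0000 → 0.0000 [wait]  node(8,8) S=269.9144 payoff=0.0000 vs cont=0.0000 → 0.0000 [wait]  ⇒ S*(8)=108.9153
t_7: node(7,0) S=86.8070 payoff=31.3930 vs cont=29.4665 → 31.3930 [stop]  node(7,1) S=100.9821 payoff=17.2179 vs cont=15.2914 → 17.2179 [stop]  node(7,2) S=117.4718 payoff=0.7282 vs cont=3.9101 → 3.9101 [wait]  node(7,3) S=136.6543 payoff=0.0000 vs cont=0.1181 → 0.1181 [wait]  node(7,4) S=158.9691 payoff=0.0000 vs cont=0.0000 → 0.0000 [wait]  node(7,5) S=184.9278 payoff=0.0000 vs cont=0.0000 → 0.0000 [wait]  node(7,6) S=215.1255 payoff=0.0000 vs cont=0.0000 → 0.0000 [wait]  node(7,7) S=250.2542 payoff=0.0000 vs cont=0.0000 → 0.0000 [wait]  ⇒ S*(7)=100.9821
t_6: node(6,0) S=93.6266 payoff=24.5734 vs cont=22.6468 → 24.5734 [stop]  node(6,1) S=108.9153 payoff=9.2847 vs cont=9.2066 → 9.2847 [stop]  node(6,2) S=126.7005 payoff=0.0000 vs cont=1.6436 → 1.6436 [wait]  node(6,3) S=147.3900 payoff=0.0000 vs cont=0.0476 → 0.0476 [wait]  node(6,4) S=171.4579 payoff=0.0000 vs cont=0.0000 → 0.0000 [wait]  node(6,5) S=199.4560 payoff=0.0000 vs cont=0.0000 → 0.0000 [wait]  node(6,6) S=232.0260 payoff=0.0000 vs cont=0.0000 → 0.0000 [wait]  ⇒ S*(6)=108.9153
t_5: node(5,0) S=100.9821 payoff=17.2179 vs cont=15.2914 → 17.2179 [stop]  node(5,1) S=117.4718 payoff=0.7282 vs cont=4.6945 → 4.6945 [wait]  node(5,2) S=136.6543 payoff=0.0000 vs cont=0.6896 → 0.6896 [wait]  node(5,3) S=158.9691 payoff=0.0000 vs cont=0.0192 → 0.0192 [wait]  node(5,4) S=184.9278 payoff=0.0000 vs cont=0.0000 → 0.0000 [wait]  node(5,5) S=215.1255 payoff=0.0000 vs cont=0.0000 → 0.0000 [wait]  ⇒ S*(5)=100.9821
t_4: node(4,0) S=108.9153 payoff=9.2847 vs cont=9.6622 → 9.6622 [wait]  node(4,1) S=126.7005 payoff=0.0000 vs cont=2.2915 → 2.2915 [wait]  node(4,2) S=147.3900 payoff=0.0000 vs cont=0.2889 → 0.2889 [wait]  node(4,3) S=171.4579 payoff=0.0000 vs cont=0.0077 → 0.0077 [wait]  node(4,4) S=199.4560 payoff=0.0000 vs cont=0.0000 → 0.0000 [wait]  ⇒ S*(4)=-
t_3: node(3,0) S=117.4718 payoff=0.7282 vs cont=5.2230 → 5.2230 [wait]  node(3,1) S=136.6543 payoff=0.0000 vs cont=1.0908 → 1.0908 [wait]  node(3,2) S=158.9691 payoff=0.0000 vs cont=0.1209 → 0.1209 [wait]  node(3,3) S=184.9278 payoff=0.0000 vs cont=0.0031 → 0.0031 [wait]  ⇒ S*(3)=-
t_2: node(2,0) S=126.7005 payoff=0.0000 vs cont=2.7374 → 2.7374 [wait]  node(2,1) S=147.3900 payoff=0.0000 vs cont=0.5096 → 0.5096 [wait]  node(2,2) S=171.4579 payoff=0.0000 vs cont=0.0505 → 0.0505 [wait]  ⇒ S*(2)=-
t_1: node(1,0) S=136.6543 payoff=0.0000 vs cont=1.3986 → 1.3986 [wait]  node(1,1) S=158.9691 payoff=0.0000 vs cont=0.2346 → 0.2346 [wait]  ⇒ S*(1)=-
t_0: node(0,0) S=147.3900 payoff=0.0000 vs cont=0.6996 → 0.6996 [wait]  ⇒ S*(0)=-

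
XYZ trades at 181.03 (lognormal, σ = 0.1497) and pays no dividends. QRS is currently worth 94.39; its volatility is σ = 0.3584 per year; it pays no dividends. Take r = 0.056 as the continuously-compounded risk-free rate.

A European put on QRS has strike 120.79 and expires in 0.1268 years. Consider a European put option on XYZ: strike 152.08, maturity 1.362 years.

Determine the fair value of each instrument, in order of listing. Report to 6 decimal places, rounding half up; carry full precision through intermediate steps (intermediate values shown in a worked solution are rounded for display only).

[QRS put K=120.79]
σ√T = 0.3584·√0.1268 = 0.127623
d₁ = (ln(S/K) + (r+σ²/2)T) / (σ√T) = (ln(94.39/120.79) + (0.056+0.3584²/2)·0.1268) / 0.127623 = (-0.246618 + 0.015245) / 0.127623 = -1.812953
d₂ = d₁ − σ√T = -1.812953 − 0.127623 = -1.940576
e^{−rT} = 0.992924
N(−d₁) = 0.965080,  N(−d₂) = 0.973845
price = K·e^{−rT}·N(−d₂) − S·N(−d₁) = 116.798437 − 91.093945 = 25.704492
[XYZ put K=152.08]
σ√T = 0.1497·√1.362 = 0.174707
d₁ = (ln(S/K) + (r+σ²/2)T) / (σ√T) = (ln(181.03/152.08) + (0.056+0.1497²/2)·1.362) / 0.174707 = (0.174256 + 0.091533) / 0.174707 = 1.521343
d₂ = d₁ − σ√T = 1.521343 − 0.174707 = 1.346636
e^{−rT} = 0.926564
N(−d₁) = 0.064087,  N(−d₂) = 0.089049
price = K·e^{−rT}·N(−d₂) − S·N(−d₁) = 12.548022 − 11.601645 = 0.946376

price(QRS put K=120.79) = 25.704492
price(XYZ put K=152.08) = 0.946376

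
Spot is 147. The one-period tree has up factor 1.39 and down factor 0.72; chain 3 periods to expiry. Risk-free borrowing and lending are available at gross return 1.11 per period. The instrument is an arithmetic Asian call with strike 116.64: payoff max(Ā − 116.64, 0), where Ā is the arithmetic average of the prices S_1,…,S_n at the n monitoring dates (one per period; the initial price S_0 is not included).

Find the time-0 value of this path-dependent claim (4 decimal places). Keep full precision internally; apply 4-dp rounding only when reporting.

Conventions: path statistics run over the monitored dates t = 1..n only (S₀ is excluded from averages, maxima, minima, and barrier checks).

price = 51.1728

Risk-neutral up-probability p* = (R−d)/(u−d) = (1.11−0.72)/(1.39−0.72) = 0.5821; the claim prices as the p*-weighted sum of path payoffs discounted by R^3.
Enumerate all 2^3 = 8 price paths (U = up ×1.39, D = down ×0.72); each path with k up-moves has probability p*^k·(1−p*)^(3−k).
DDD: Ā=78.9708, payoff=0.0000, prob=0.072988
UDD: Ā=152.4574, payoff=35.8174, prob=0.101661
DUD: Ā=119.6274, payoff=2.9874, prob=0.101661
UUD: Ā=230.9474, payoff=114.3074, prob=0.141600
DDU: Ā=95.9898, payoff=0.0000, prob=0.101661
UDU: Ā=185.3137, payoff=68.6737, prob=0.141600
DUU: Ā=152.4837, payoff=35.8437, prob=0.141600
UUU: Ā=294.3782, payoff=177.7382, prob=0.197228
Price = Σ prob·payoff / R^3 = 69.985537 / 1.367631 = 51.1728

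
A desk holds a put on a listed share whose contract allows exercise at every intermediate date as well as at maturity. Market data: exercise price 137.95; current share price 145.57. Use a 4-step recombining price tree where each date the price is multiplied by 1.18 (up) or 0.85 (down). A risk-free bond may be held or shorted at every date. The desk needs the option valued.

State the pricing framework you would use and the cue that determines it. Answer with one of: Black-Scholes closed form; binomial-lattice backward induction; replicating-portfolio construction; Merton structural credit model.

framework: binomial-lattice backward induction

Key observation: the defining feature is the embedded early-exercise option across 4 discrete dates on the spot-145.57 tree; pricing the strike-137.95 put means working backward with an exercise test at every node.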